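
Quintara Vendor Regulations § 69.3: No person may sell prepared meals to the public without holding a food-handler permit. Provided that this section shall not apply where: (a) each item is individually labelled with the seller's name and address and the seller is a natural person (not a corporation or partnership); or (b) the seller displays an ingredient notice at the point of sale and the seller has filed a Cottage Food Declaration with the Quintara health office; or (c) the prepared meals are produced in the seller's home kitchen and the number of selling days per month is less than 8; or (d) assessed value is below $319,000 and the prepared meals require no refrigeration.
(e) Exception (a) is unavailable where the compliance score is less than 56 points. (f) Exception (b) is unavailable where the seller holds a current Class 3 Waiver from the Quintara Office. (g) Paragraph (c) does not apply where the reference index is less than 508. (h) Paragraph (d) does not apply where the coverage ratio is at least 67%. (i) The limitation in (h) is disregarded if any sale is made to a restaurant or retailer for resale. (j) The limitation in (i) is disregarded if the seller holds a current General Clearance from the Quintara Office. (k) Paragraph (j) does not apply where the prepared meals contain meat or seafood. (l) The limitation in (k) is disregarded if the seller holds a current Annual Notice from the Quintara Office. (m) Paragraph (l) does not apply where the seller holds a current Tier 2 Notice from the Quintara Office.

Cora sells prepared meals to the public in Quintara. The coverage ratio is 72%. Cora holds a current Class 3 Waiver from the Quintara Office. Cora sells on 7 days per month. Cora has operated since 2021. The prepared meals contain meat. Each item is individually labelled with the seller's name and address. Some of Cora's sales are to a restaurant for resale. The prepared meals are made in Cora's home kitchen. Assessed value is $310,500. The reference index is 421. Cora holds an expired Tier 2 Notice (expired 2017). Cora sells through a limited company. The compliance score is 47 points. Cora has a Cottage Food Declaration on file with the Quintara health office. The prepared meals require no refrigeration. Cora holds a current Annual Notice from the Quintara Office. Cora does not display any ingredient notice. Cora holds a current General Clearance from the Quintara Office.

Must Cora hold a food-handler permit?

Yes — Cora must hold a food-handler permit.

Exception (a) does not apply: the seller operates through a limited company.
Exception (b) fails — no ingredient notice is displayed.
Exception (c)'s conditions are all satisfied: the prepared meals are home-kitchen produced; the number of selling days per month is 7, less than the 8 limit. But applying paragraph (g): (g) applies — the reference index is 421, less than the 508 limit. So (c) is unavailable.
Exception (d): assessed value is $310,500, below the $319,000 limit; the prepared meals are shelf-stable — every condition holds. But applying paragraphs (h)–(m): (h) operates against (d): the coverage ratio is 72%, meeting the 67% threshold. (i) would limit (h) — some sales are to a restaurant for resale — but (j) sets (i) aside: (j) operates against (i): a current General Clearance is held. (k) operates (the prepared meals contain meat), but yields to (l): (l) operates — a current Annual Notice is held. (m), which would lift (l), does not operate here — there is no Tier 2 Notice in force. So (d) is unavailable.
No exception is made out. Cora falls within the general rule.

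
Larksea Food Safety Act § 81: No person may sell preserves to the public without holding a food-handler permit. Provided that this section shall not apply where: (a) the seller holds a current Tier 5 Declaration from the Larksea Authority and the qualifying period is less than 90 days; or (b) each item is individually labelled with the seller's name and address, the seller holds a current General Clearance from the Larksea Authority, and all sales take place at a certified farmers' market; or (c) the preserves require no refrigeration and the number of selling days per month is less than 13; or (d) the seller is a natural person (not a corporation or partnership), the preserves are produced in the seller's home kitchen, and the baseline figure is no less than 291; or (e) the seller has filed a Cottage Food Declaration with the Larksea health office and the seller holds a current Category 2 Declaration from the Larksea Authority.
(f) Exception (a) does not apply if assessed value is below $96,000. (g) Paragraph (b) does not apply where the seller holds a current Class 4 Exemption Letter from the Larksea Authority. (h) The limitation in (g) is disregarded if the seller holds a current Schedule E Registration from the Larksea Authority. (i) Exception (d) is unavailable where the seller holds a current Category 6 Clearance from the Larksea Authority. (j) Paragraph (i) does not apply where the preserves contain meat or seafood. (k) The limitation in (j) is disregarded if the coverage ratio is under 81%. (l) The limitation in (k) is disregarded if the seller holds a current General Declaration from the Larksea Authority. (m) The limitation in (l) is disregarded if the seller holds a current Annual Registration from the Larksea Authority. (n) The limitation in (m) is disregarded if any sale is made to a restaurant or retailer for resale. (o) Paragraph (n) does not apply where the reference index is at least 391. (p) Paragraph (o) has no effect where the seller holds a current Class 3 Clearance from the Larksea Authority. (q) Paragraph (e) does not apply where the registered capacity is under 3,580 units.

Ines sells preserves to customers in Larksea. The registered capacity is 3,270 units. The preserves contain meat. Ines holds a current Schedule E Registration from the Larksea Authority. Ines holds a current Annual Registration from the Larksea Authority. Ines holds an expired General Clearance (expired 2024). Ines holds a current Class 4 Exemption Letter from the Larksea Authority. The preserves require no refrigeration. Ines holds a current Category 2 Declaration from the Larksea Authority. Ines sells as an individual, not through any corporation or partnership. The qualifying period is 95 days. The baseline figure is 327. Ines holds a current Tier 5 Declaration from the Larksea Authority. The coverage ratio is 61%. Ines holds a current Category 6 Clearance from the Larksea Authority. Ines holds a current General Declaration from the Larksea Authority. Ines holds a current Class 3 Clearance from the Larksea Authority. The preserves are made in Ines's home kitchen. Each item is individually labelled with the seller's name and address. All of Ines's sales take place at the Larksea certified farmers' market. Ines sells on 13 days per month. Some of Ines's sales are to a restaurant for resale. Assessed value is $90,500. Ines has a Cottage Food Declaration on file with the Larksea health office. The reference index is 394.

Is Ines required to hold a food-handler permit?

Exception (a) does not apply: the qualifying period is 95 days, not less than 90 days.
Exception (b) requires that the seller holds a current General Clearance from the Larksea Authority; but no current General Clearance is held, so (b) is unavailable.
Exception (c) does not apply: the number of selling days per month is 13, not less than 13.
Exception (d)'s conditions are all satisfied: the seller is a natural person; the preserves are home-kitchen produced; the baseline figure is 327, meeting the 291 threshold. Under paragraphs (i)–(p): (i) applies (a current Category 6 Clearance is held), but is overridden by (j): (j) applies — the preserves contain meat. (k) applies (the coverage ratio is 61%, under the 81% limit), but is displaced by (l): (l) operates against (k): a current General Declaration is held. (m) would limit (l) — a current Annual Registration is held — but (n) sets (m) aside: (n) is triggered — some sales are to a restaurant for resale. (o) applies (the reference index is 394, meeting the 391 threshold), but is displaced by (p): (p) operates against (o): a current Class 3 Clearance is held. Exception (d) stands.
Exception (e): a Cottage Food Declaration is on file; a current Category 2 Declaration is held — every condition holds. However, paragraph (q) must be considered: (q) operates against (e): the registered capacity is 3,270 units, under the 3,580 units limit. So (e) is unavailable.

No — exception (d) applies; Ines is not required to hold a food-handler permit.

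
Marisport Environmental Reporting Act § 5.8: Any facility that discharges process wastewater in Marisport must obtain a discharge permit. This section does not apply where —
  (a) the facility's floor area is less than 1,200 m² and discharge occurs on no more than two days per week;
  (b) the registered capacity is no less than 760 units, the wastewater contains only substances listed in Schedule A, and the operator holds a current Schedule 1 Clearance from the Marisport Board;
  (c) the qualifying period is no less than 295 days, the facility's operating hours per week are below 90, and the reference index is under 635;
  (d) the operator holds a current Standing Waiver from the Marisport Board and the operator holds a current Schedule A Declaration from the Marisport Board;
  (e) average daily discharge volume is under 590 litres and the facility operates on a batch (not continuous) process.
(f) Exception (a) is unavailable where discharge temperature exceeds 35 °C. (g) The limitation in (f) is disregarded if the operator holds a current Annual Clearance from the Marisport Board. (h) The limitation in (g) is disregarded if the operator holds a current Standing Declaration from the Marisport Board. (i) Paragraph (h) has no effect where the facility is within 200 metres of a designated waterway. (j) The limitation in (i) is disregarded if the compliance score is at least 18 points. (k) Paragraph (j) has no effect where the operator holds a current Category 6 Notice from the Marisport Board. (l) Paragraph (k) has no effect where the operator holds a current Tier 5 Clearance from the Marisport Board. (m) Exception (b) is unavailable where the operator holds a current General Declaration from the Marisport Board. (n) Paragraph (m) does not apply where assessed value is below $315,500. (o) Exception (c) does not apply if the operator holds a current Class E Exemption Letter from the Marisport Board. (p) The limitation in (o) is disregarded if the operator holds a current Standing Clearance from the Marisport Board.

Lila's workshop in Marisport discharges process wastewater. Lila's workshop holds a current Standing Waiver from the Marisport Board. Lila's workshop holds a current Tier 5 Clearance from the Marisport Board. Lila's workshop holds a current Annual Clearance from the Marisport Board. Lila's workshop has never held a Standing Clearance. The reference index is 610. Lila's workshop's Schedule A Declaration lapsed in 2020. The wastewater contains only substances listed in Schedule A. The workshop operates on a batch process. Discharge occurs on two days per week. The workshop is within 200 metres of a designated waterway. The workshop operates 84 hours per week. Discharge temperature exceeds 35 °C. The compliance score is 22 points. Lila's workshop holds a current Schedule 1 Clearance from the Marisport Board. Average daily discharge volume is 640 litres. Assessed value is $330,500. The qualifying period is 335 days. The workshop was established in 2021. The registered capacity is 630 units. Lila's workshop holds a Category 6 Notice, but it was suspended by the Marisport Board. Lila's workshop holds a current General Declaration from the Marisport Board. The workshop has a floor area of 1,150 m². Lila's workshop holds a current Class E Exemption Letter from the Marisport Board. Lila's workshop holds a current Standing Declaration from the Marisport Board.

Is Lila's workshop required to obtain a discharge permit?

All of (a)'s requirements are met (the facility's floor area is 1,150 m², less than the 1,200 m² limit; discharge occurs on no more than two days per week). But: (f) operates — discharge temperature exceeds 35 °C. (g) would limit (f) — a current Annual Clearance is held — but (h) sets (g) aside: (h) operates against (g): a current Standing Declaration is held. (i) would limit (h) — the workshop is within 200 m of a designated waterway — but (j) sets (i) aside: (j) is triggered — the compliance score is 22 points, meeting the 18 points threshold. (k), which would lift (j), is inapplicable — no current Category 6 Notice is held. Exception (a) does not apply.
Exception (b) does not apply: the registered capacity is 630 units, short of 760 units.
Exception (c) is satisfied on its face — the qualifying period is 335 days, meeting the 295 days threshold; the facility's operating hours per week are 84, below the 90 limit; the reference index is 610, under the 635 limit. But: (o) is engaged — a current Class E Exemption Letter is held. (p) is not engaged (no current Standing Clearance is held), so (o) stands. So (c) is unavailable.
Exception (d) fails — there is no Schedule A Declaration in force.
Exception (e) requires that average daily discharge volume is under 590 litres; but average daily discharge volume is 640 litres, not under 590 litres, so (e) is unavailable.
No exception displaces § 5.8.

Yes — Lila's workshop must obtain a discharge permit.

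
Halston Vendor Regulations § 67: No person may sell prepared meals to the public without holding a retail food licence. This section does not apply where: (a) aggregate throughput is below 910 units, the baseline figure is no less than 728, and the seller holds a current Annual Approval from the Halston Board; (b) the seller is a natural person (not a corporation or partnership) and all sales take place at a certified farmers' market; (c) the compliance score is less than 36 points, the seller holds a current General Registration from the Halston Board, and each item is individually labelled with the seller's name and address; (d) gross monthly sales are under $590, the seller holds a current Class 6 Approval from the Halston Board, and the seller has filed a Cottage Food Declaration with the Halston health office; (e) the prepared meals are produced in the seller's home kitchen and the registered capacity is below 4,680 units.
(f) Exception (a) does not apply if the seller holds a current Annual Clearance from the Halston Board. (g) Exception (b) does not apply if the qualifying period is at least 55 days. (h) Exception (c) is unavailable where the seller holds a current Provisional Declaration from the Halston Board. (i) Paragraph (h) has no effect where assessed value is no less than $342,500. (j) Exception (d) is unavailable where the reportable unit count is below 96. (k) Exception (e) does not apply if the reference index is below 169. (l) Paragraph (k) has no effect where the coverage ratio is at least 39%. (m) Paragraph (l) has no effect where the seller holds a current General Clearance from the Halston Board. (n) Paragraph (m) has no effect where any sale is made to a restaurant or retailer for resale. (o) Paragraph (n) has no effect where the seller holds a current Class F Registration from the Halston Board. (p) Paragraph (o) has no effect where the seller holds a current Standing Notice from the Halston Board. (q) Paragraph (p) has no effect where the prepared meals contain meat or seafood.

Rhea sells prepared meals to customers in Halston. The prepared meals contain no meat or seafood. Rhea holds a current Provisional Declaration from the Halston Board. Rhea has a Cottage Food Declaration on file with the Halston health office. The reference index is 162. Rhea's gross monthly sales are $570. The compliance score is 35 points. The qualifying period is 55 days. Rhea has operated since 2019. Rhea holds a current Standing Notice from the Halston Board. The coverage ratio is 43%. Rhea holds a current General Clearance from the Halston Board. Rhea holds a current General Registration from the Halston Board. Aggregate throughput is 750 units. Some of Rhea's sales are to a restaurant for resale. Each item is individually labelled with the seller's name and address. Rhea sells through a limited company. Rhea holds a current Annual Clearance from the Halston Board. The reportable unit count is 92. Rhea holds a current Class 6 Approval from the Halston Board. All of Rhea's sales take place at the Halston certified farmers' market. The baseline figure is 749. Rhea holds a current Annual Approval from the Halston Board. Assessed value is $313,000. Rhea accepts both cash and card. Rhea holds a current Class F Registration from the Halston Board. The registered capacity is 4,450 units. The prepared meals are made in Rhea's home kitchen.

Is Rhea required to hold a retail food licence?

No — exception (e) applies; Rhea is not required to hold a retail food licence.

Exception (a): aggregate throughput is 750 units, below the 910 units limit; the baseline figure is 749, meeting the 728 threshold; a current Annual Approval is held — every condition holds. Turning to paragraph (f): (f) operates — a current Annual Clearance is held. (a) is therefore removed.
Exception (b) fails — the seller operates through a limited company.
All of (c)'s requirements are met (the compliance score is 35 points, less than the 36 points limit; a current General Registration is held; items are individually labelled). But applying paragraphs (h)–(i): (h) operates — a current Provisional Declaration is held. (i), which would lift (h), does not operate here — assessed value is $313,000, short of $342,500. (c) is therefore removed.
Exception (d): gross monthly sales are $570, under the $590 limit; a current Class 6 Approval is held; a Cottage Food Declaration is on file — every condition holds. Turning to paragraph (j): (j) operates against (d): the reportable unit count is 92, below the 96 limit. Exception (d) does not apply.
All of (e)'s requirements are met (the prepared meals are home-kitchen produced; the registered capacity is 4,450 units, below the 4,680 units limit). Under paragraphs (k)–(q): (k) applies (the reference index is 162, below the 169 limit), but is set aside by (l): (l) is engaged — the coverage ratio is 43%, meeting the 39% threshold. (m) would limit (l) — a current General Clearance is held — but (n) sets (m) aside: (n) is triggered — some sales are to a restaurant for resale. (o) operates (a current Class F Registration is held), but is itself disapplied by (p): (p) is engaged — a current Standing Notice is held. (q), which would lift (p), is inapplicable — the prepared meals contain no meat or seafood. (e) remains available.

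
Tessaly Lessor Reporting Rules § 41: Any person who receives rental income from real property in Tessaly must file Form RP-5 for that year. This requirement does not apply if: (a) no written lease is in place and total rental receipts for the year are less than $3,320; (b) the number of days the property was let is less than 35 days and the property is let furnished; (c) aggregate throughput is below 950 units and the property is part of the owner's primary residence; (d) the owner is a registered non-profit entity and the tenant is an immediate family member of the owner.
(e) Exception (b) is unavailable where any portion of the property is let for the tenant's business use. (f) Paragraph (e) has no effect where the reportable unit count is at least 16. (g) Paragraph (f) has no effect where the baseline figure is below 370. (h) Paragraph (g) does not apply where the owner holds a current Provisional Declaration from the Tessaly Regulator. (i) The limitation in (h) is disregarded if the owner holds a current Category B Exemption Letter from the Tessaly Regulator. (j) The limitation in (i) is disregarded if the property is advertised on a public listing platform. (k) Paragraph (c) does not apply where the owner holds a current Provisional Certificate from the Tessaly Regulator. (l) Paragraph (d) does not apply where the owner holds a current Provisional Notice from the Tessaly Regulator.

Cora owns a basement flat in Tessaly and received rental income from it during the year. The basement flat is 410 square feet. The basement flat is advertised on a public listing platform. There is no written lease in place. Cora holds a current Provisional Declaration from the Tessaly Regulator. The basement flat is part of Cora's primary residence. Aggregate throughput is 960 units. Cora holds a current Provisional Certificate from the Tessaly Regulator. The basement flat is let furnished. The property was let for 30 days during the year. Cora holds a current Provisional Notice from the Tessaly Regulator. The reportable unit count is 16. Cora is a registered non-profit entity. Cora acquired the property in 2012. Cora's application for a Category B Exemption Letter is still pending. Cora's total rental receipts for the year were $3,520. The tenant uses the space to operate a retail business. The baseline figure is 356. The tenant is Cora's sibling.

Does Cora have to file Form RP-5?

Exception (a) fails — total rental receipts for the year are $3,520, not less than $3,320.
Exception (b)'s conditions are all satisfied: the number of days the property was let is 30 days, less than the 35 days limit; the property is let furnished. As to paragraphs (e)–(j): (e) applies (the space is let for business use), but is overridden by (f): (f) is engaged — the reportable unit count is 16, meeting the 16 threshold. (g) is engaged (the baseline figure is 356, below the 370 limit), but is itself disapplied by (h): (h) operates against (g): a current Provisional Declaration is held. (i), which would lift (h), is inapplicable — no current Category B Exemption Letter is held. Exception (b) stands.
Exception (c) does not apply: aggregate throughput is 960 units, not below 950 units.
Exception (d): Cora is a registered non-profit; the tenant is an immediate family member — every condition holds. But applying paragraph (l): (l) operates against (d): a current Provisional Notice is held. (d) is therefore removed.

No — exception (b) applies; Cora is not required to file Form RP-5.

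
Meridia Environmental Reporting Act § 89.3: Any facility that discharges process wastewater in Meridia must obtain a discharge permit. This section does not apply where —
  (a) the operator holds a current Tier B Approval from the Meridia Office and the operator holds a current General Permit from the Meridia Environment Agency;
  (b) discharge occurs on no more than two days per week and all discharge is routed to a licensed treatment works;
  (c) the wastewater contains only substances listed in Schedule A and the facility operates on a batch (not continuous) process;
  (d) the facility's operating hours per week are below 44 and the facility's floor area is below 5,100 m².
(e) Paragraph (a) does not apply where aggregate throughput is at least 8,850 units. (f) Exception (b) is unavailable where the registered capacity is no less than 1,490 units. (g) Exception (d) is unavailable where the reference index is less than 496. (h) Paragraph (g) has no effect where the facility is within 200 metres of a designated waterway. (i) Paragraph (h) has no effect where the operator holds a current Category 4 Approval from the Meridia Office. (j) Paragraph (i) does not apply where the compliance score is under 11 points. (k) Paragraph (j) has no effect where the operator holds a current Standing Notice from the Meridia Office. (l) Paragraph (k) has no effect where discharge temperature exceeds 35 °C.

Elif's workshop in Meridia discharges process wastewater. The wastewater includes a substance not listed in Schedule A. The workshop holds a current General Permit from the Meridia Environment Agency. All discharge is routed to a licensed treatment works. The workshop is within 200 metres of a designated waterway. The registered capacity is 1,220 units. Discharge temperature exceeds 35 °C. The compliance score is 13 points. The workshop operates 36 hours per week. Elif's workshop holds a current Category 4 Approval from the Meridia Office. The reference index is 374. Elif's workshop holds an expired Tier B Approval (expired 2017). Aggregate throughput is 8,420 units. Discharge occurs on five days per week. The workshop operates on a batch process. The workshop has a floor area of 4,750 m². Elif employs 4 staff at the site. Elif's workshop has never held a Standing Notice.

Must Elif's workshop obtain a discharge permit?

Exception (a) does not apply: the Tier B Approval is not current.
Exception (b) does not apply: discharge occurs on five days per week.
Exception (c) does not apply: the wastewater includes a non-Schedule-A substance.
Exception (d) is satisfied on its face — the facility's operating hours per week are 36, below the 44 limit; the facility's floor area is 4,750 m², below the 5,100 m² limit. But applying paragraphs (g)–(l): (g) operates — the reference index is 374, less than the 496 limit. (h) applies (the workshop is within 200 m of a designated waterway), but is set aside by (i): (i) operates against (h): a current Category 4 Approval is held. (j), which would lift (i), does not operate here — the compliance score is 13 points, not under 11 points. So (d) is unavailable.
No exception applies. The general rule governs.

Yes — Elif's workshop must obtain a discharge permit.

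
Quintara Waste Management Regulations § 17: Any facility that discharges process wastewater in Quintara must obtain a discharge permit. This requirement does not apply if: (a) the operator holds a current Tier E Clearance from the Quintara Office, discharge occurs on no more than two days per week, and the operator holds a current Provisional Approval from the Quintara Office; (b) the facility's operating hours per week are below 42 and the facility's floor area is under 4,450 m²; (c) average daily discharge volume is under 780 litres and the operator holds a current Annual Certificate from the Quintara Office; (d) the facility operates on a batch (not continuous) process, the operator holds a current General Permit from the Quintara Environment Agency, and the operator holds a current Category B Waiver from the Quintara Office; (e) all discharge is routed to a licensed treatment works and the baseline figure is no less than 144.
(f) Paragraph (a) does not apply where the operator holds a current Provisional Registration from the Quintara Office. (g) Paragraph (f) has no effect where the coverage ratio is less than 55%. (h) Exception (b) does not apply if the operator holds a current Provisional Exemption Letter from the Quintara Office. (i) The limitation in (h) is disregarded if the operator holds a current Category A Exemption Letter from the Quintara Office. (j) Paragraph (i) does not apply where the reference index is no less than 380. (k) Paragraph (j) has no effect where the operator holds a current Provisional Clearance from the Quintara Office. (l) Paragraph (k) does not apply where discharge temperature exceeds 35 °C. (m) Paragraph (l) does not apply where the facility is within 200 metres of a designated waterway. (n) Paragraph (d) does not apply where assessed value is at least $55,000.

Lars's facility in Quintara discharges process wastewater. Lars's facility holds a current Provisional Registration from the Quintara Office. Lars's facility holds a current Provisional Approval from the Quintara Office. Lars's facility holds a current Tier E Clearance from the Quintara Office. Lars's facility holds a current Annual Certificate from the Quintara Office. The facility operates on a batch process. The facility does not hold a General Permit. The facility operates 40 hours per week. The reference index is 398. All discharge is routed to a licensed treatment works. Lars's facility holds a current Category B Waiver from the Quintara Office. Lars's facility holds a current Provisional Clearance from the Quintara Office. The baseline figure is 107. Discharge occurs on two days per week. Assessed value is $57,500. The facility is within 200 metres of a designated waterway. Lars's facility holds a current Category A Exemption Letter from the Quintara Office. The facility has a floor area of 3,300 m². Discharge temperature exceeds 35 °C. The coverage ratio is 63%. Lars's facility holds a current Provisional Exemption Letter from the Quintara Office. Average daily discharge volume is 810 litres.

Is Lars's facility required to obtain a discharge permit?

Exception (a): a current Tier E Clearance is held; discharge occurs on no more than two days per week; a current Provisional Approval is held — every condition holds. But: (f) operates against (a): a current Provisional Registration is held. (g), which would lift (f), is not triggered — the coverage ratio is 63%, not less than 55%. So (a) is unavailable.
All of (b)'s requirements are met (the facility's operating hours per week are 40, below the 42 limit; the facility's floor area is 3,300 m², under the 4,450 m² limit). Under paragraphs (h)–(m): (h) is engaged (a current Provisional Exemption Letter is held), but yields to (i): (i) operates against (h): a current Category A Exemption Letter is held. (j) would limit (i) — the reference index is 398, meeting the 380 threshold — but (k) sets (j) aside: (k) operates against (j): a current Provisional Clearance is held. (l) operates (discharge temperature exceeds 35 °C), but yields to (m): (m) operates against (l): the facility is within 200 m of a designated waterway. So (b) applies.
Exception (c) does not apply: average daily discharge volume is 810 litres, not under 780 litres.
Exception (d) does not apply: no General Permit is held.
Exception (e) requires that the baseline figure is no less than 144; but the baseline figure is 107, short of 144, so (e) is unavailable.

No — exception (b) applies; Lars's facility is not required to obtain a discharge permit.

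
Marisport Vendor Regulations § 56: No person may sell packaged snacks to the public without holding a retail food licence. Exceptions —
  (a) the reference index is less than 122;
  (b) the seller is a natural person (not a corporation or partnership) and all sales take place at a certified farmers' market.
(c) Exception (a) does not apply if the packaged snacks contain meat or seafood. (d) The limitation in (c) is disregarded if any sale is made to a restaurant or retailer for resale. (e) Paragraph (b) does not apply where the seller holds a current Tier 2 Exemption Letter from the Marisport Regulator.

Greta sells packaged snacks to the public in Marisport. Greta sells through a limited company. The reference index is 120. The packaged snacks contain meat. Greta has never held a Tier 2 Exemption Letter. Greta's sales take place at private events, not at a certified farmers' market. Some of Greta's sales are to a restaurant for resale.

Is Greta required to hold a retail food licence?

No — exception (a) applies; Greta is not required to hold a retail food licence.

Exception (a): the reference index is 120, less than the 122 limit — every condition holds. Considering the limiting provisions: (c) applies (the packaged snacks contain meat), but yields to (d): (d) is triggered — some sales are to a restaurant for resale. Exception (a) stands.
Exception (b) does not apply: the seller operates through a limited company.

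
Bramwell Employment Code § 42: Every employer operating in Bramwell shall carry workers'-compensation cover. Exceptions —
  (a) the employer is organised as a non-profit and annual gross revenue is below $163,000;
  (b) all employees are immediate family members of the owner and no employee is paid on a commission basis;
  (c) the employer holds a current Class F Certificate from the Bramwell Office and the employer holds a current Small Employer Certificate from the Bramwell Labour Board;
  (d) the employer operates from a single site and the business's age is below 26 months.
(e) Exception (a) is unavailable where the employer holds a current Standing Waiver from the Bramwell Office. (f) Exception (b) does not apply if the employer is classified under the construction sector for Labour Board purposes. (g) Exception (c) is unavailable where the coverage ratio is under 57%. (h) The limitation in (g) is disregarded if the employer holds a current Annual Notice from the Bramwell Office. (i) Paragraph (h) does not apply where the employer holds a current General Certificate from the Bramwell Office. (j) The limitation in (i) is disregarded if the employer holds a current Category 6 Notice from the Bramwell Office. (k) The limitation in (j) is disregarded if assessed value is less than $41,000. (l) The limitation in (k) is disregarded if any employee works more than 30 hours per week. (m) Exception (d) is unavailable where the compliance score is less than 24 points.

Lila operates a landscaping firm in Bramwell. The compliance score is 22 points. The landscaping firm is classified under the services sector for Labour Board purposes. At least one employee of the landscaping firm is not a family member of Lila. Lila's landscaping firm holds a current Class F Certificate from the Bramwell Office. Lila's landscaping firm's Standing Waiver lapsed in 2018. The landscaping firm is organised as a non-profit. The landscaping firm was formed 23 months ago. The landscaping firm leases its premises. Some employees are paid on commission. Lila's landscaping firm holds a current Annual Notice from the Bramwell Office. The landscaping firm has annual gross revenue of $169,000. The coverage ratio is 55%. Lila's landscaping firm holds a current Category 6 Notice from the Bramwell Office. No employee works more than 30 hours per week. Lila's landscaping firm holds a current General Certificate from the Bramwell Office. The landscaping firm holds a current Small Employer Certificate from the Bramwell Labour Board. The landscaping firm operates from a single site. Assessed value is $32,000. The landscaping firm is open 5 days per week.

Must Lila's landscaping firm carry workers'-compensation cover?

Yes — Lila's landscaping firm must carry workers'-compensation cover.

Exception (a) does not apply: annual gross revenue is $169,000, not below $163,000.
Exception (b) fails — at least one employee is not a family member.
Exception (c): a current Class F Certificate is held; a current Small Employer Certificate is held — every condition holds. Turning to paragraphs (g)–(l): (g) operates against (c): the coverage ratio is 55%, under the 57% limit. (h) would limit (g) — a current Annual Notice is held — but (i) sets (h) aside: (i) operates — a current General Certificate is held. (j) would limit (i) — a current Category 6 Notice is held — but (k) sets (j) aside: (k) operates against (j): assessed value is $32,000, less than the $41,000 limit. (l), which would lift (k), is not triggered — no employee exceeds 30 hours/week. So (c) is unavailable.
Exception (d): the employer operates from a single site; the business's age is 23 months, below the 26 months limit — every condition holds. Turning to paragraph (m): (m) operates against (d): the compliance score is 22 points, less than the 24 points limit. (d) is therefore removed.
None of the exceptions is available; § 42 applies in full.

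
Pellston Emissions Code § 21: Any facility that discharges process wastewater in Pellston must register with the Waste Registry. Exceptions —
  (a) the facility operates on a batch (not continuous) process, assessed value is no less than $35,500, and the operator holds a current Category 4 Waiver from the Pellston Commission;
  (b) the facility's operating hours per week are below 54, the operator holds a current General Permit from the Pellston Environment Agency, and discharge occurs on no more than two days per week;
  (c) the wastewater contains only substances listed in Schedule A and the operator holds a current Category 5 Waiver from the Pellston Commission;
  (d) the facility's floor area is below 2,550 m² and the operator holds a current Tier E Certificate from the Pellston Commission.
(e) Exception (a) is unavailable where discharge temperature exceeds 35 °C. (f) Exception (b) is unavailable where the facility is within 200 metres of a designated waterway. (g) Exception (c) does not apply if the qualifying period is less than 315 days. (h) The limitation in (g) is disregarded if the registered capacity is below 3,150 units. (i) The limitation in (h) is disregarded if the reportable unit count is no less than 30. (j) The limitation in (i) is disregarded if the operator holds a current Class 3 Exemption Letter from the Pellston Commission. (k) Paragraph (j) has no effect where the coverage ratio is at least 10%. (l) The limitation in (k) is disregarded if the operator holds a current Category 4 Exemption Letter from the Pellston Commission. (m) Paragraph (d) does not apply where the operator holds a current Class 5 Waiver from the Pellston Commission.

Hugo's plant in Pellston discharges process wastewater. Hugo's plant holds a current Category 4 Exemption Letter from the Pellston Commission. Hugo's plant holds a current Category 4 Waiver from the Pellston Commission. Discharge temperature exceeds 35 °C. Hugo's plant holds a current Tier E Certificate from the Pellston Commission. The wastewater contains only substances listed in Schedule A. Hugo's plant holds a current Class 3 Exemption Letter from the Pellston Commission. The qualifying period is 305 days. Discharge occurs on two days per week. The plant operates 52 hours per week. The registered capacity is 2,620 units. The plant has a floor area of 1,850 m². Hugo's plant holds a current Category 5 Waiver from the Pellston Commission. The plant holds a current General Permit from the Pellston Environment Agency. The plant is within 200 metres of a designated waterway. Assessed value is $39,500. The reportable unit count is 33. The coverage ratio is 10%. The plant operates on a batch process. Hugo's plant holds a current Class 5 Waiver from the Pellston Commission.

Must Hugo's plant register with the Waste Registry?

Exception (a) is satisfied on its face — the facility operates on a batch process; assessed value is $39,500, meeting the $35,500 threshold; a current Category 4 Waiver is held. But applying paragraph (e): (e) operates against (a): discharge temperature exceeds 35 °C. So (a) is unavailable.
Exception (b)'s conditions are all satisfied: the facility's operating hours per week are 52, below the 54 limit; a current General Permit is held; discharge occurs on no more than two days per week. However, paragraph (f) must be considered: (f) operates — the plant is within 200 m of a designated waterway. Exception (b) does not apply.
Exception (c): the wastewater is Schedule-A-only; a current Category 5 Waiver is held — every condition holds. Considering the limiting provisions: (g) would limit (c) — the qualifying period is 305 days, less than the 315 days limit — but (h) sets (g) aside: (h) operates — the registered capacity is 2,620 units, below the 3,150 units limit. (i) would limit (h) — the reportable unit count is 33, meeting the 30 threshold — but (j) sets (i) aside: (j) is triggered — a current Class 3 Exemption Letter is held. (k) operates (the coverage ratio is 10%, meeting the 10% threshold), but is overridden by (l): (l) operates against (k): a current Category 4 Exemption Letter is held. Exception (c) stands.
Exception (d): the facility's floor area is 1,850 m², below the 2,550 m² limit; a current Tier E Certificate is held — every condition holds. Turning to paragraph (m): (m) operates against (d): a current Class 5 Waiver is held. Exception (d) does not apply.

No — exception (c) applies; Hugo's plant is not required to register with the Waste Registry.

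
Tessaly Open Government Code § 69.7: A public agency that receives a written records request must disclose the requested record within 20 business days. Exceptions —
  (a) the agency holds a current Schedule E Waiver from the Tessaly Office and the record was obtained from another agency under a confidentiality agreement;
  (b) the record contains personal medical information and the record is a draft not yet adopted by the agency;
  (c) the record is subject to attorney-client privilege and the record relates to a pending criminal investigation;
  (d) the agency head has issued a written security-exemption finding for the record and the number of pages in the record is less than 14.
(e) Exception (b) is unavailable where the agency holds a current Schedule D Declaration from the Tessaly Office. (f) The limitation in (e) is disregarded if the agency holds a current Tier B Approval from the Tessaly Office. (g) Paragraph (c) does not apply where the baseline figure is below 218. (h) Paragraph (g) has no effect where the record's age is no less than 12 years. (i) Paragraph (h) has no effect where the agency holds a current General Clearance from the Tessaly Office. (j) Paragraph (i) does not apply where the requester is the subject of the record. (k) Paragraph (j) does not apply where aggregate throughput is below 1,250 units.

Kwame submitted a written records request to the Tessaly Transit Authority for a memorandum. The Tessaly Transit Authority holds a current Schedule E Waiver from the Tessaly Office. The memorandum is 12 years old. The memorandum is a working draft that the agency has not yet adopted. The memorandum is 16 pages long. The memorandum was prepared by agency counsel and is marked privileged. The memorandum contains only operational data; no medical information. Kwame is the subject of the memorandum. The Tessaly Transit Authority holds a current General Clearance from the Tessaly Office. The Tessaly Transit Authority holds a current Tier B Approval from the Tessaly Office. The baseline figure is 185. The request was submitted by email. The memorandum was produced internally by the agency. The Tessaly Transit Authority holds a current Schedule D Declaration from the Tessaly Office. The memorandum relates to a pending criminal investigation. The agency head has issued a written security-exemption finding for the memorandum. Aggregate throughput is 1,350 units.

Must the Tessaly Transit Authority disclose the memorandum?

No — exception (c) applies; the Tessaly Transit Authority is not required to disclose the memorandum.

Exception (a) fails — the memorandum was produced internally.
Exception (b) does not apply: the memorandum contains only operational data.
Exception (c) is satisfied on its face — the memorandum is privileged; the memorandum relates to a pending investigation. As to paragraphs (g)–(k): (g) would limit (c) — the baseline figure is 185, below the 218 limit — but (h) sets (g) aside: (h) operates — the record's age is 12 years, meeting the 12 years threshold. (i) would limit (h) — a current General Clearance is held — but (j) sets (i) aside: (j) applies — Kwame is the subject of the memorandum. (k) does not operate here (aggregate throughput is 1,350 units, not below 1,250 units), so (j) stands. (c) remains available.
Exception (d) requires that the number of pages in the record is less than 14; but the number of pages in the record is 16, not less than 14, so (d) is unavailable.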